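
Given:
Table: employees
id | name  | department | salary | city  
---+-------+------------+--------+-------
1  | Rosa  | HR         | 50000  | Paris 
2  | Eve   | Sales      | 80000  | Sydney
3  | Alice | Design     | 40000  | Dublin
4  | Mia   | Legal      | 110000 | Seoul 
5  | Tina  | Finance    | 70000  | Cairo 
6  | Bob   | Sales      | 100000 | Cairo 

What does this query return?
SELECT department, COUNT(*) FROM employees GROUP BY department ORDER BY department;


Assigning each row to its department group:
  Rosa -> HR
  Eve -> Sales
  Alice -> Design
  Mia -> Legal
  Tina -> Finance
  Bob -> Sales


5 groups:
Design, 1
Finance, 1
HR, 1
Legal, 1
Sales, 2


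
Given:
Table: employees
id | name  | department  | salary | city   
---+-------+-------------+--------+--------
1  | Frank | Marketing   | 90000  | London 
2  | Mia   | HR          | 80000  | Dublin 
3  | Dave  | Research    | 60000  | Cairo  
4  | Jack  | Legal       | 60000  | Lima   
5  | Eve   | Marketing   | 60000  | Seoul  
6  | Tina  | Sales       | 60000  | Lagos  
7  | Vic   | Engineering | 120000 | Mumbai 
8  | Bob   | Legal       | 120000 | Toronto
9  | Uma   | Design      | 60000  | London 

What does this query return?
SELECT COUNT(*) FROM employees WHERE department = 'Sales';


Counting rows where department = 'Sales'
  Tina -> MATCH


1


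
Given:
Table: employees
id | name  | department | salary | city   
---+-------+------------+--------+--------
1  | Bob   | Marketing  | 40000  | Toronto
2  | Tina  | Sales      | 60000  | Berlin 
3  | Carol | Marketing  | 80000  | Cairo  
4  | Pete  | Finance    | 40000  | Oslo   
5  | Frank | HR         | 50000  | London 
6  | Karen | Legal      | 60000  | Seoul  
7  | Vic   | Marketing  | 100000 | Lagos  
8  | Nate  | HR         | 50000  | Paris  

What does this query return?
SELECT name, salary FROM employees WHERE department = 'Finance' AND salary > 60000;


Filtering: department = 'Finance' AND salary > 60000
Matching: 0 rows

Empty result set (0 rows)


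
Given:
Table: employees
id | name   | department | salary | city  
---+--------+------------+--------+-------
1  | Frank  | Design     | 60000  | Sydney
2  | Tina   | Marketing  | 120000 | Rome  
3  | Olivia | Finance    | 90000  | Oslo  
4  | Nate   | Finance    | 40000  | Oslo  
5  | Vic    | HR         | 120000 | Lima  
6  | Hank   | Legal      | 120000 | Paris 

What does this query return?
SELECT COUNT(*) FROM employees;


COUNT(*) counts all rows

6


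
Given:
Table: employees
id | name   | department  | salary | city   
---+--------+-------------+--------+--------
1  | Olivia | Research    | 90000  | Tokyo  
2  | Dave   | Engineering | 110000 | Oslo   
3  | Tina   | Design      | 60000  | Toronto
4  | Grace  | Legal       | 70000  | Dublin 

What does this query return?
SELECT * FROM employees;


SELECT * returns all 4 rows with all columns

4 rows:
1, Olivia, Research, 90000, Tokyo
2, Dave, Engineering, 110000, Oslo
3, Tina, Design, 60000, Toronto
4, Grace, Legal, 70000, Dublin


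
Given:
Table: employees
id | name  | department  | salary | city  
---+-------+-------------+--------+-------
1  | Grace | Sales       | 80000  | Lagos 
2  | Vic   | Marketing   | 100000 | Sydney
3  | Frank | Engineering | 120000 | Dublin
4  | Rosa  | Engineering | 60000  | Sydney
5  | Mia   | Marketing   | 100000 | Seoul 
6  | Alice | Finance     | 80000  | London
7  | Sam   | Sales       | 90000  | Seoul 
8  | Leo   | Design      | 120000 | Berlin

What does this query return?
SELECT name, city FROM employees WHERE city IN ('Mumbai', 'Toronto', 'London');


Filtering: city IN ('Mumbai', 'Toronto', 'London')
Matching: 1 rows

1 rows:
Alice, London


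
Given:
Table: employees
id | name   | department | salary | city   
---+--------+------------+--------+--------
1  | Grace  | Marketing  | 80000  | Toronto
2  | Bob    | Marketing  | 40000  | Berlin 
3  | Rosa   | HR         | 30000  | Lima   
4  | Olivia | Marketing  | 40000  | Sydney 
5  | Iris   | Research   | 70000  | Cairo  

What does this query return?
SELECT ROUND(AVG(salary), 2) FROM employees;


SUM(salary) = 260000
COUNT = 5
ROUND(AVG, 2) = ROUND(260000 / 5, 2) = 52000.0

52000.0


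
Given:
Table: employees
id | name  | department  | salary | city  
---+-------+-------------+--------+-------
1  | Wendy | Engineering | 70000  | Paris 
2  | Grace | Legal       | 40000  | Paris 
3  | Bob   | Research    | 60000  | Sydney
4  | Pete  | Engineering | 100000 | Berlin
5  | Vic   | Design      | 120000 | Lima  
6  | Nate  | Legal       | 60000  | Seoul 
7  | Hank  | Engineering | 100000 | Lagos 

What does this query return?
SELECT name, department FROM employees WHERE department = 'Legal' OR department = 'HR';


Filtering: department = 'Legal' OR 'HR'
Matching: 2 rows

2 rows:
Grace, Legal
Nate, Legal


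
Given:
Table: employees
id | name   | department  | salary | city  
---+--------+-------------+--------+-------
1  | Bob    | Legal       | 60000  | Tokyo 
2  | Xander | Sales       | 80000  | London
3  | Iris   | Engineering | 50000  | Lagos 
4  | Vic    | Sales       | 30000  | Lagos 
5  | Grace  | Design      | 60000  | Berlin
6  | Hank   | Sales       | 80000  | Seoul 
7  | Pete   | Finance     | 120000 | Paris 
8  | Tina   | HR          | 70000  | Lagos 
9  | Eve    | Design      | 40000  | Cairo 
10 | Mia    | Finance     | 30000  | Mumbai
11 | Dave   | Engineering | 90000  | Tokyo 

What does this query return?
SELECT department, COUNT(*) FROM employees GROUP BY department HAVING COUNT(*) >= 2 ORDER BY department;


Groups with count >= 2:
  Design: 2 -> PASS
  Engineering: 2 -> PASS
  Finance: 2 -> PASS
  Sales: 3 -> PASS
  HR: 1 -> filtered out
  Legal: 1 -> filtered out


4 groups:
Design, 2
Engineering, 2
Finance, 2
Sales, 3


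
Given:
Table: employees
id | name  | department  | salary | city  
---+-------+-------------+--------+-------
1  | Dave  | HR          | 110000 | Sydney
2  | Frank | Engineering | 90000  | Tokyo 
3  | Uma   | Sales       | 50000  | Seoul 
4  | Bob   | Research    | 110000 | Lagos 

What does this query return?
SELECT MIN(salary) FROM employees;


Salaries: 110000, 90000, 50000, 110000
MIN = 50000

50000


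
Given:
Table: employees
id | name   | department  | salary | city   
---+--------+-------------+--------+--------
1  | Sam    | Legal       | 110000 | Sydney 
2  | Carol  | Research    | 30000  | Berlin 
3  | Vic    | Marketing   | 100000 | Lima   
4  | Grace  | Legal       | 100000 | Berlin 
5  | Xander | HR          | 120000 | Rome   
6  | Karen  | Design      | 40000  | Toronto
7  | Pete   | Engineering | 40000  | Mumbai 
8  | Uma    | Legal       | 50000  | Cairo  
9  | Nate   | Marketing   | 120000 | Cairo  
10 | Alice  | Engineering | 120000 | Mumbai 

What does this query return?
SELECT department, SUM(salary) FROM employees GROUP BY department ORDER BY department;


Summing salary within each department:
  Design: 40000 = 40000
  Engineering: 40000 + 120000 = 160000
  HR: 120000 = 120000
  Legal: 110000 + 100000 + 50000 = 260000
  Marketing: 100000 + 120000 = 220000
  Research: 30000 = 30000


6 groups:
Design, 40000
Engineering, 160000
HR, 120000
Legal, 260000
Marketing, 220000
Research, 30000


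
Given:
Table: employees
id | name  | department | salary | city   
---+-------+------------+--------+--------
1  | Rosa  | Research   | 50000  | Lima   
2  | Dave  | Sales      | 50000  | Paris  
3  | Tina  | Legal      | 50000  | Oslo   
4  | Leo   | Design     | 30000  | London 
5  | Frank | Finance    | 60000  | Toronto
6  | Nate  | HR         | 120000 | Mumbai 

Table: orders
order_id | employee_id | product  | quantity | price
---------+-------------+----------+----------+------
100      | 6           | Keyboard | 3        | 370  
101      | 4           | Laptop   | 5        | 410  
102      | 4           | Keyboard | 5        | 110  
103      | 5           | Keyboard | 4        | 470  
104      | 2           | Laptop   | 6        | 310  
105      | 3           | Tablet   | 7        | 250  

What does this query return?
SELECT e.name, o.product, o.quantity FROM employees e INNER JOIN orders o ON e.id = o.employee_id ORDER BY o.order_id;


Joining employees.id = orders.employee_id:
  employee Nate (id=6) -> order Keyboard
  employee Leo (id=4) -> order Laptop
  employee Leo (id=4) -> order Keyboard
  employee Frank (id=5) -> order Keyboard
  employee Dave (id=2) -> order Laptop
  employee Tina (id=3) -> order Tablet


6 rows:
Nate, Keyboard, 3
Leo, Laptop, 5
Leo, Keyboard, 5
Frank, Keyboard, 4
Dave, Laptop, 6
Tina, Tablet, 7


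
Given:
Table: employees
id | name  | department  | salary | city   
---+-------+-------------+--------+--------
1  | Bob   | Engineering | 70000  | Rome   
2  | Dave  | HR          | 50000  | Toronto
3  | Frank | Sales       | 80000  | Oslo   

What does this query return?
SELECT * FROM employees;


SELECT * returns all 3 rows with all columns

3 rows:
1, Bob, Engineering, 70000, Rome
2, Dave, HR, 50000, Toronto
3, Frank, Sales, 80000, Oslo


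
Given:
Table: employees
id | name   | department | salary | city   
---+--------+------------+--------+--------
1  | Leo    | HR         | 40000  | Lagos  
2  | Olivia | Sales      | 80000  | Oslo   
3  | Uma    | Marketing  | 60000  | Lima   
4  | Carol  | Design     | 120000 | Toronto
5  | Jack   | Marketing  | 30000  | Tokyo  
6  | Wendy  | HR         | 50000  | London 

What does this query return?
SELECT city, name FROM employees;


Projecting columns: city, name

6 rows:
Lagos, Leo
Oslo, Olivia
Lima, Uma
Toronto, Carol
Tokyo, Jack
London, Wendy


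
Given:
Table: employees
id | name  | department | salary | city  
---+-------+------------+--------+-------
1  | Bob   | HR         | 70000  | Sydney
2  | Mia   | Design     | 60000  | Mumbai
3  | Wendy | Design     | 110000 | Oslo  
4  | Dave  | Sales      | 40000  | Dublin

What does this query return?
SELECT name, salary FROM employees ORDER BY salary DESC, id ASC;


Sorting by salary DESC, then id ASC for ties

4 rows:
Wendy, 110000
Bob, 70000
Mia, 60000
Dave, 40000


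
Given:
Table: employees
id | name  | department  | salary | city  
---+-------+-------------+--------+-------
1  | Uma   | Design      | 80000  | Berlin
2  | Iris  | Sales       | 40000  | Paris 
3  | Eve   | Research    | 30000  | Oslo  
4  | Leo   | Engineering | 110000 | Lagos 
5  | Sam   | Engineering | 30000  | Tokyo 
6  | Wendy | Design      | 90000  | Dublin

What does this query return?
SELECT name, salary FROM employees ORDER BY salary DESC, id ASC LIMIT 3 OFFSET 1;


Sort by salary DESC (id ASC tiebreak), then skip 1 and take 3
Rows 2 through 4

3 rows:
Wendy, 90000
Uma, 80000
Iris, 40000


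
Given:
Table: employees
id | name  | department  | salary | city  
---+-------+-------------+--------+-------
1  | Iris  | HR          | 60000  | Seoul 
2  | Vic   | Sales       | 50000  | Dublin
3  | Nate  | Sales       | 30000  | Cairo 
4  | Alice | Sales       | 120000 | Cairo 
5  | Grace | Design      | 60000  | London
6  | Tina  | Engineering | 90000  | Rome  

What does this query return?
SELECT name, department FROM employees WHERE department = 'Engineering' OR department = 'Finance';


Filtering: department = 'Engineering' OR 'Finance'
Matching: 1 rows

1 rows:
Tina, Engineering


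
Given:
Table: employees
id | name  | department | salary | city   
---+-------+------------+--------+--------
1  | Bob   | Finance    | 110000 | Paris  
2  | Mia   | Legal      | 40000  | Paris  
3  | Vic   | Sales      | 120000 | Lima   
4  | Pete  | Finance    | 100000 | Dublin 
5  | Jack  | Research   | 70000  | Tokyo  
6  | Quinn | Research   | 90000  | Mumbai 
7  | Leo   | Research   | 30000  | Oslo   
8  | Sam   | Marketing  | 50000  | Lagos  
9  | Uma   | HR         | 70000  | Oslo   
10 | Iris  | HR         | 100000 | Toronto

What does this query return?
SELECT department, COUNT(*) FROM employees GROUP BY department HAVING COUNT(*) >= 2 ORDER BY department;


Groups with count >= 2:
  Finance: 2 -> PASS
  HR: 2 -> PASS
  Research: 3 -> PASS
  Legal: 1 -> filtered out
  Marketing: 1 -> filtered out
  Sales: 1 -> filtered out


3 groups:
Finance, 2
HR, 2
Research, 3


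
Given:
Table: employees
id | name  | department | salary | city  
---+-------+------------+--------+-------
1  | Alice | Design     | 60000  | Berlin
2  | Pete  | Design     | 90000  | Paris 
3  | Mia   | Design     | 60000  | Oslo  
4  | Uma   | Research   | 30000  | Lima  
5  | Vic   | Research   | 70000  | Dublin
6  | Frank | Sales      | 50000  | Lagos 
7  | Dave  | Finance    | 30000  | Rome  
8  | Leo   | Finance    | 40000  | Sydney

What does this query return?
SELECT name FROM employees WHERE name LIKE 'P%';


LIKE 'P%' matches names starting with 'P'
Matching: 1

1 rows:
Pete


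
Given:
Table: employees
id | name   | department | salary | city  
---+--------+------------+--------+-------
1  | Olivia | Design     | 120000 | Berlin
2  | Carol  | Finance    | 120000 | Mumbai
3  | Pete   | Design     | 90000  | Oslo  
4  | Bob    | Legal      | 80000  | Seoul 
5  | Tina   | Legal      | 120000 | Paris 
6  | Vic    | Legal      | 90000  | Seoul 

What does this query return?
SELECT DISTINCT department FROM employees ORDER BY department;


All 'department' values (row order): Design, Finance, Design, Legal, Legal, Legal
Removing duplicates leaves 3 unique value(s).

3 values:
Design
Finance
Legal


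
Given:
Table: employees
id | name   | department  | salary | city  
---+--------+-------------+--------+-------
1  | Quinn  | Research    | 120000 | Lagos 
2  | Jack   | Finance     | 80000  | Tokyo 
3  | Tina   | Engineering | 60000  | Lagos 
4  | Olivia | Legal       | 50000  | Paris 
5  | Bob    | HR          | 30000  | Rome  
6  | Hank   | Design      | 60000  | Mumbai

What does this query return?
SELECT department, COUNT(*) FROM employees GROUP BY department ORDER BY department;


Assigning each row to its department group:
  Quinn -> Research
  Jack -> Finance
  Tina -> Engineering
  Olivia -> Legal
  Bob -> HR
  Hank -> Design


6 groups:
Design, 1
Engineering, 1
Finance, 1
HR, 1
Legal, 1
Research, 1


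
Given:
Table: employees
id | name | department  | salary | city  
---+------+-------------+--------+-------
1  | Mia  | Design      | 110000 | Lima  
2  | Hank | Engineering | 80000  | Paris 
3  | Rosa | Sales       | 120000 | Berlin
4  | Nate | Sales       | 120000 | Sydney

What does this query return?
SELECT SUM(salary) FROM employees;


SUM(salary) = 110000 + 80000 + 120000 + 120000 = 430000

430000


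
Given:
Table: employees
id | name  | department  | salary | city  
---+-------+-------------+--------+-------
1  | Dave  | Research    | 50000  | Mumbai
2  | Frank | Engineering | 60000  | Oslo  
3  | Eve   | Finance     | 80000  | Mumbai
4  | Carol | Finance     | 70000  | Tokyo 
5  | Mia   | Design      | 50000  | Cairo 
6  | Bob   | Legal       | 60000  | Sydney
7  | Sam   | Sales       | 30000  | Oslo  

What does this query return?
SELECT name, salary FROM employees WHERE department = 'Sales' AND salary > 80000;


Filtering: department = 'Sales' AND salary > 80000
Matching: 0 rows

Empty result set (0 rows)


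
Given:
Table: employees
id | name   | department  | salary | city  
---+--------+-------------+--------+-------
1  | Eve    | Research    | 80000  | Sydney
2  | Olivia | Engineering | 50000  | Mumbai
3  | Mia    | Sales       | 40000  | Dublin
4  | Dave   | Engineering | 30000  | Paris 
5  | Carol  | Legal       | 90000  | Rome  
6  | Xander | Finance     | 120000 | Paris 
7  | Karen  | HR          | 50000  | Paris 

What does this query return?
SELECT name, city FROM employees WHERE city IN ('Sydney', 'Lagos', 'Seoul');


Filtering: city IN ('Sydney', 'Lagos', 'Seoul')
Matching: 1 rows

1 rows:
Eve, Sydney


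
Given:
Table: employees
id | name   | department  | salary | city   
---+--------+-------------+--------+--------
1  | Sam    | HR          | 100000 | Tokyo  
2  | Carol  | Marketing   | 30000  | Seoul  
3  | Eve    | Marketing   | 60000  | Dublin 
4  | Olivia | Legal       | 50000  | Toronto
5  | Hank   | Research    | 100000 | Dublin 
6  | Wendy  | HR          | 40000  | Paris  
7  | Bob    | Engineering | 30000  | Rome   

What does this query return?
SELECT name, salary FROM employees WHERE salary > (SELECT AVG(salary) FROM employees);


Subquery: AVG(salary) = 58571.43
Filtering: salary > 58571.43
  Sam (100000) -> MATCH
  Eve (60000) -> MATCH
  Hank (100000) -> MATCH


3 rows:
Sam, 100000
Eve, 60000
Hank, 100000


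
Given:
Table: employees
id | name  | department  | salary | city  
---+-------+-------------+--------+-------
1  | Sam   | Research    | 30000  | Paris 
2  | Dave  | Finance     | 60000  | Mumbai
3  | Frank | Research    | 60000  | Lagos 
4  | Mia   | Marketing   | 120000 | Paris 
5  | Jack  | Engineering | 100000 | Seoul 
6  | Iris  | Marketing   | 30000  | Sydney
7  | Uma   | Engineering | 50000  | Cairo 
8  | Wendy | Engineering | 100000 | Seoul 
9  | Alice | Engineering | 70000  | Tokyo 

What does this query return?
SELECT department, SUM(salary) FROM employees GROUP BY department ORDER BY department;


Summing salary within each department:
  Engineering: 100000 + 50000 + 100000 + 70000 = 320000
  Finance: 60000 = 60000
  Marketing: 120000 + 30000 = 150000
  Research: 30000 + 60000 = 90000


4 groups:
Engineering, 320000
Finance, 60000
Marketing, 150000
Research, 90000


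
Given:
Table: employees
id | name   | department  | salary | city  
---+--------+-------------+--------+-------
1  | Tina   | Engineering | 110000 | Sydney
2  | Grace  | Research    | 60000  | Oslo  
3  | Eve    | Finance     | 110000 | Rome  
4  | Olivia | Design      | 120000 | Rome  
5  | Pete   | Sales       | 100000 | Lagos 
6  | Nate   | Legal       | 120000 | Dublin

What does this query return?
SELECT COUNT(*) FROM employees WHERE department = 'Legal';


Counting rows where department = 'Legal'
  Nate -> MATCH


1


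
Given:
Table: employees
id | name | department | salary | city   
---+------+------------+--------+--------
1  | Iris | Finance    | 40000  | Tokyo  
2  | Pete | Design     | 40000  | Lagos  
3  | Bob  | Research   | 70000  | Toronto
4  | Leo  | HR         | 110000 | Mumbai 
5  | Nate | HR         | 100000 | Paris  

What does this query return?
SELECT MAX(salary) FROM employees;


Salaries: 40000, 40000, 70000, 110000, 100000
MAX = 110000

110000


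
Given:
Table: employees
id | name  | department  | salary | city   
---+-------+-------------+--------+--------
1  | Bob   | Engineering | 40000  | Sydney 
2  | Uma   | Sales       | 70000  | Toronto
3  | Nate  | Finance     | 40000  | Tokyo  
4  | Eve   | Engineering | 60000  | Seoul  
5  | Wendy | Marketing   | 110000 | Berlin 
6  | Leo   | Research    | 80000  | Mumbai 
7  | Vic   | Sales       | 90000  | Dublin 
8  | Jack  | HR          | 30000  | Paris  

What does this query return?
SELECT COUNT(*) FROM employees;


COUNT(*) counts all rows

8


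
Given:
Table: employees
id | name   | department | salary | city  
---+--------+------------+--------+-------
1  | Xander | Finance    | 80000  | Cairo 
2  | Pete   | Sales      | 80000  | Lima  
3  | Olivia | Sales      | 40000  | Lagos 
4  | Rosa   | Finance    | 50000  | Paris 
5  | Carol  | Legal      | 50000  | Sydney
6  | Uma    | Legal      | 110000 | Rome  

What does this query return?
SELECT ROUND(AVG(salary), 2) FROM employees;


SUM(salary) = 410000
COUNT = 6
ROUND(AVG, 2) = ROUND(410000 / 6, 2) = 68333.33

68333.33


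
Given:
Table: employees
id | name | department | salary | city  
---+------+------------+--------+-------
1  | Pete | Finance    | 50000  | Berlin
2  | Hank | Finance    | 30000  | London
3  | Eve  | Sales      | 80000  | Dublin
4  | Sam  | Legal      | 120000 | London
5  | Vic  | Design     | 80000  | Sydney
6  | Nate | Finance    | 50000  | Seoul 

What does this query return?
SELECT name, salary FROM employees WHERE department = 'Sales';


Filtering: department = 'Sales'
Matching rows: 1

1 rows:
Eve, 80000


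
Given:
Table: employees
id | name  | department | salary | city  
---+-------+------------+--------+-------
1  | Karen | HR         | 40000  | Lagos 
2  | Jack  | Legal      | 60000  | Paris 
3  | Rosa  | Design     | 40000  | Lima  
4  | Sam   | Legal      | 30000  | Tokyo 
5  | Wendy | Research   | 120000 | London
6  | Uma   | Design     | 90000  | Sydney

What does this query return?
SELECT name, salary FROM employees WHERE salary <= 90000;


Filtering: salary <= 90000
Matching: 5 rows

5 rows:
Karen, 40000
Jack, 60000
Rosa, 40000
Sam, 30000
Uma, 90000


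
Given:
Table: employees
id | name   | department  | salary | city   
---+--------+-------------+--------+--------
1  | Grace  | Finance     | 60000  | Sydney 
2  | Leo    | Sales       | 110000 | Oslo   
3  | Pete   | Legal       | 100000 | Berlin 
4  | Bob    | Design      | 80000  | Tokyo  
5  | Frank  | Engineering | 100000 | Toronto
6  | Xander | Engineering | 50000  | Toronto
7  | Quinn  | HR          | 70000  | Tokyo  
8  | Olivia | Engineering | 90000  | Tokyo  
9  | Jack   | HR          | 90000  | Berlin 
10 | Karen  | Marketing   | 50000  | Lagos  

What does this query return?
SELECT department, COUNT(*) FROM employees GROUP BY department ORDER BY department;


Assigning each row to its department group:
  Grace -> Finance
  Leo -> Sales
  Pete -> Legal
  Bob -> Design
  Frank -> Engineering
  Xander -> Engineering
  Quinn -> HR
  Olivia -> Engineering
  Jack -> HR
  Karen -> Marketing


7 groups:
Design, 1
Engineering, 3
Finance, 1
HR, 2
Legal, 1
Marketing, 1
Sales, 1


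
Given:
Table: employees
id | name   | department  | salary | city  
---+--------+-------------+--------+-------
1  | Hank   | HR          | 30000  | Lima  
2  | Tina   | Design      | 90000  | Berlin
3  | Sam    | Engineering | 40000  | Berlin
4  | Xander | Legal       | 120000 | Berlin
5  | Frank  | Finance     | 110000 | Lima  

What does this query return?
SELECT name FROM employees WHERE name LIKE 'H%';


LIKE 'H%' matches names starting with 'H'
Matching: 1

1 rows:
Hank


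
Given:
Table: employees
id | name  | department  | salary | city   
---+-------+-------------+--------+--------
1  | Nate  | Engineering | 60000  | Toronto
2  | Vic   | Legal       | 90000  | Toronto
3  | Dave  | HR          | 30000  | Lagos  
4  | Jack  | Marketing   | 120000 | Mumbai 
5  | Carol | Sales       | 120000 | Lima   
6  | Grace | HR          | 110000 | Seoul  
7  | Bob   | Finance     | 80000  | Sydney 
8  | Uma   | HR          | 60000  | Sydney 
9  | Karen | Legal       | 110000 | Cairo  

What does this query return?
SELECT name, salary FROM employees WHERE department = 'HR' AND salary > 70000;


Filtering: department = 'HR' AND salary > 70000
Matching: 1 rows

1 rows:
Grace, 110000


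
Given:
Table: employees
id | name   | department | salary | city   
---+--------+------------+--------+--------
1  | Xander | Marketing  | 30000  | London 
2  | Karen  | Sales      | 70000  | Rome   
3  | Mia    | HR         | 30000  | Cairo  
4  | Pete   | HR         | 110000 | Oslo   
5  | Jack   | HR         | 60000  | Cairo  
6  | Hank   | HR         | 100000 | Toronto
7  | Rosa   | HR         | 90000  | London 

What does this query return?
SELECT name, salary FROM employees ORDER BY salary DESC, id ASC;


Sorting by salary DESC, then id ASC for ties

7 rows:
Pete, 110000
Hank, 100000
Rosa, 90000
Karen, 70000
Jack, 60000
Xander, 30000
Mia, 30000


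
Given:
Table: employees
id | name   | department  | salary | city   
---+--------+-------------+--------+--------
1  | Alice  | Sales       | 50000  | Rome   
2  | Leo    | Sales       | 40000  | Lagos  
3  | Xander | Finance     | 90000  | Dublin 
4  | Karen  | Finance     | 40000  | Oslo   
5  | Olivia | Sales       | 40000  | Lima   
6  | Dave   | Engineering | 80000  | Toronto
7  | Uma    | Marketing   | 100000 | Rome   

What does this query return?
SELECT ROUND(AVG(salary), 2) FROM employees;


SUM(salary) = 440000
COUNT = 7
ROUND(AVG, 2) = ROUND(440000 / 7, 2) = 62857.14

62857.14


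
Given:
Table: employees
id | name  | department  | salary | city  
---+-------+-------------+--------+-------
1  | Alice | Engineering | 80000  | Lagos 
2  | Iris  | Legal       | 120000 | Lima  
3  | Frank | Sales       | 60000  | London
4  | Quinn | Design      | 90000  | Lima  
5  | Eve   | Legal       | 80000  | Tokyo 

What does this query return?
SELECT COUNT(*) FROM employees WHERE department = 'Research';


Counting rows where department = 'Research'


0


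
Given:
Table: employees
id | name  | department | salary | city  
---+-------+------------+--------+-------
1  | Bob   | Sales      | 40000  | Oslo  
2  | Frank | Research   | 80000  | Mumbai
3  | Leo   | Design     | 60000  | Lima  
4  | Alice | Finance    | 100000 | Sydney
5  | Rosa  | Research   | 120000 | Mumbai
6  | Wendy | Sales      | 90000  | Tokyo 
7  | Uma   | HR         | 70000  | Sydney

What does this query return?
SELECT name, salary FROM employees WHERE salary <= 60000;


Filtering: salary <= 60000
Matching: 2 rows

2 rows:
Bob, 40000
Leo, 60000


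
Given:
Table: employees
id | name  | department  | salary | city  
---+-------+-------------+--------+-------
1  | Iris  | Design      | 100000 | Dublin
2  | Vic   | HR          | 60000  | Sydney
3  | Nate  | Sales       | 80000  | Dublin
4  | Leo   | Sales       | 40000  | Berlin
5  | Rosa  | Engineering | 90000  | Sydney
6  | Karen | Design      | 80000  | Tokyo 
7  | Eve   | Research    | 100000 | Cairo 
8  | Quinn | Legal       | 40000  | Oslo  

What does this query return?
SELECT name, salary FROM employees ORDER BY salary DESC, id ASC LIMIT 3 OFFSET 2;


Sort by salary DESC (id ASC tiebreak), then skip 2 and take 3
Rows 3 through 5

3 rows:
Rosa, 90000
Nate, 80000
Karen, 80000


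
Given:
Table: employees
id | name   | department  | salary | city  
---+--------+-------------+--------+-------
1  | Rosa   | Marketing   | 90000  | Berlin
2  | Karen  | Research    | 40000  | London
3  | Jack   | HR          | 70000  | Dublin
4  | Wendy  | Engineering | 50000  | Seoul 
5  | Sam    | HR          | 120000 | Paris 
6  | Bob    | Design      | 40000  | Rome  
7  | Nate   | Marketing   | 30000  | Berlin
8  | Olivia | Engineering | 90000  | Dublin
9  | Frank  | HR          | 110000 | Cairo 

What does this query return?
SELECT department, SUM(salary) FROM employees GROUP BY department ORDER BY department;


Summing salary within each department:
  Design: 40000 = 40000
  Engineering: 50000 + 90000 = 140000
  HR: 70000 + 120000 + 110000 = 300000
  Marketing: 90000 + 30000 = 120000
  Research: 40000 = 40000


5 groups:
Design, 40000
Engineering, 140000
HR, 300000
Marketing, 120000
Research, 40000


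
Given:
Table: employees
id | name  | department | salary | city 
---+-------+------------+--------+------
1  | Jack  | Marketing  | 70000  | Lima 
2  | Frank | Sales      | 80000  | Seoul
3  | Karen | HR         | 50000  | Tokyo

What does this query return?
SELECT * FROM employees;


SELECT * returns all 3 rows with all columns

3 rows:
1, Jack, Marketing, 70000, Lima
2, Frank, Sales, 80000, Seoul
3, Karen, HR, 50000, Tokyo


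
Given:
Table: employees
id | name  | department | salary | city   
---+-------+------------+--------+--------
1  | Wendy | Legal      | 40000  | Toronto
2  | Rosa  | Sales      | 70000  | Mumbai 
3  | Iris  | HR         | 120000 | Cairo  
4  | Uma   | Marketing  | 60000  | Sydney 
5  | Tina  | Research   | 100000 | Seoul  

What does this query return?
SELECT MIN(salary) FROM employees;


Salaries: 40000, 70000, 120000, 60000, 100000
MIN = 40000

40000


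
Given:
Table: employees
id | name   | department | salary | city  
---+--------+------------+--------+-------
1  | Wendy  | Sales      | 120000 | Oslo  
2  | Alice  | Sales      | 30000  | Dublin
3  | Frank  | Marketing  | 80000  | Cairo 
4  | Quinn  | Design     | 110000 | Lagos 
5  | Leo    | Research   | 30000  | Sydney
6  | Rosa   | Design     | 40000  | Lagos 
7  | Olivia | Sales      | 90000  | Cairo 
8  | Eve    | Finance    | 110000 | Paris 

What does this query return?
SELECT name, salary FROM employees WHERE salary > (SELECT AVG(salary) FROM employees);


Subquery: AVG(salary) = 76250.0
Filtering: salary > 76250.0
  Wendy (120000) -> MATCH
  Frank (80000) -> MATCH
  Quinn (110000) -> MATCH
  Olivia (90000) -> MATCH
  Eve (110000) -> MATCH


5 rows:
Wendy, 120000
Frank, 80000
Quinn, 110000
Olivia, 90000
Eve, 110000


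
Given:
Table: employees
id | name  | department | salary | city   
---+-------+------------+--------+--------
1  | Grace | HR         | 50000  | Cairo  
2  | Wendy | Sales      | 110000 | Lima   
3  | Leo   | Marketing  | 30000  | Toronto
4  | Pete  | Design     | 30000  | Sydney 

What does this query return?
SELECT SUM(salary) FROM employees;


SUM(salary) = 50000 + 110000 + 30000 + 30000 = 220000

220000


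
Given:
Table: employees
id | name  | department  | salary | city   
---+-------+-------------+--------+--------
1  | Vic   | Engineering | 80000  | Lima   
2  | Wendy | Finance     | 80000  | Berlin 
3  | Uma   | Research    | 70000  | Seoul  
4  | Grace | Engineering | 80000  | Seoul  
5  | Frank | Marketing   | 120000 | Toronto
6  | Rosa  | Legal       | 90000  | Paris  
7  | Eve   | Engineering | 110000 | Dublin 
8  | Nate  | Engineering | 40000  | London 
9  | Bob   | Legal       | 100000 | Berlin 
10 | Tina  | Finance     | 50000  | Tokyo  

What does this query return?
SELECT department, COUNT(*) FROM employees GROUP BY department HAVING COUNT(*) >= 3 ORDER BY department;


Groups with count >= 3:
  Engineering: 4 -> PASS
  Finance: 2 -> filtered out
  Legal: 2 -> filtered out
  Marketing: 1 -> filtered out
  Research: 1 -> filtered out


1 groups:
Engineering, 4


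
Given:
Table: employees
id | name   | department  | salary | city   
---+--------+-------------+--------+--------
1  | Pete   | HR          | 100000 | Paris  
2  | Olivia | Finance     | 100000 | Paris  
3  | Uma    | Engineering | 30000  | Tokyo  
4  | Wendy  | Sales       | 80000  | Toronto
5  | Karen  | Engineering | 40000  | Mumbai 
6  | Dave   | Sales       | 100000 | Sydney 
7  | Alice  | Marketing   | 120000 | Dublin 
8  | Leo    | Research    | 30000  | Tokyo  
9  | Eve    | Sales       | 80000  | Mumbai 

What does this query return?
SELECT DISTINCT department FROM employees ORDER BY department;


All 'department' values (row order): HR, Finance, Engineering, Sales, Engineering, Sales, Marketing, Research, Sales
Removing duplicates leaves 6 unique value(s).

6 values:
Engineering
Finance
HR
Marketing
Research
Sales


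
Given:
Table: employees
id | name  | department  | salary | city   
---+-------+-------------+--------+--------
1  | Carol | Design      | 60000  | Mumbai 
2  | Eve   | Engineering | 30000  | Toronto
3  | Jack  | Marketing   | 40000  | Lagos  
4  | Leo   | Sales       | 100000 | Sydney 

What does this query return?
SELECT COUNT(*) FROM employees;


COUNT(*) counts all rows

4


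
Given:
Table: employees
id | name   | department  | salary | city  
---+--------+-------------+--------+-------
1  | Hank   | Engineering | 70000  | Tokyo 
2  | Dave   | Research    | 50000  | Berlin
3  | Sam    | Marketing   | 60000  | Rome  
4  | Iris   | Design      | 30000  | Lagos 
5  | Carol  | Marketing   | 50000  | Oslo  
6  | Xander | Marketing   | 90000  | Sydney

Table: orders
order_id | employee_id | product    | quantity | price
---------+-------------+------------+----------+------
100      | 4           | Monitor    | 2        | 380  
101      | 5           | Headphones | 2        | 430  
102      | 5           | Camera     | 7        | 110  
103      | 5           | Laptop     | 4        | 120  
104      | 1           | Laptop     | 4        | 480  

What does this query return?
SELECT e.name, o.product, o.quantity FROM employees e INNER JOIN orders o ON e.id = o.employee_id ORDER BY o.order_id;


Joining employees.id = orders.employee_id:
  employee Iris (id=4) -> order Monitor
  employee Carol (id=5) -> order Headphones
  employee Carol (id=5) -> order Camera
  employee Carol (id=5) -> order Laptop
  employee Hank (id=1) -> order Laptop


5 rows:
Iris, Monitor, 2
Carol, Headphones, 2
Carol, Camera, 7
Carol, Laptop, 4
Hank, Laptop, 4


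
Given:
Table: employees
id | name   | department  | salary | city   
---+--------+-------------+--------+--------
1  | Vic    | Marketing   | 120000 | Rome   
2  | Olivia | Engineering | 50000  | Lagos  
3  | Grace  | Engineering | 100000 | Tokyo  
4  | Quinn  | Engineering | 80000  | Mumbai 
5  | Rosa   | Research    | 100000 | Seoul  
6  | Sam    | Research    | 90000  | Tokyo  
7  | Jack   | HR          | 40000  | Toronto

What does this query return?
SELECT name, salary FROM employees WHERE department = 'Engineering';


Filtering: department = 'Engineering'
Matching rows: 3

3 rows:
Olivia, 50000
Grace, 100000
Quinn, 80000


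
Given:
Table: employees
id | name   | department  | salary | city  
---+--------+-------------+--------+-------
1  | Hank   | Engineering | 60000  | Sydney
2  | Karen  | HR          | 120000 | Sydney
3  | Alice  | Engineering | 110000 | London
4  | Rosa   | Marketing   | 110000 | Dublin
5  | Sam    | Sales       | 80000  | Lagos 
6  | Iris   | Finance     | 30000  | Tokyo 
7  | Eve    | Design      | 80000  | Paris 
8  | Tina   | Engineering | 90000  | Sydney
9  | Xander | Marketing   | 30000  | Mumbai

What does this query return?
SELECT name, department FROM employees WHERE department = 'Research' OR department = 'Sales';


Filtering: department = 'Research' OR 'Sales'
Matching: 1 rows

1 rows:
Sam, Sales


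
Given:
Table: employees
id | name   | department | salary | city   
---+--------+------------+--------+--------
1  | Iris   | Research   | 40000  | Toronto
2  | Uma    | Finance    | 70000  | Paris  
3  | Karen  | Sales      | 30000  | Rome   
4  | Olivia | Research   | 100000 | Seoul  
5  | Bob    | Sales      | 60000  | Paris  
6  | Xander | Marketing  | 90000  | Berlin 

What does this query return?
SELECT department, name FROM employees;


Projecting columns: department, name

6 rows:
Research, Iris
Finance, Uma
Sales, Karen
Research, Olivia
Sales, Bob
Marketing, Xander


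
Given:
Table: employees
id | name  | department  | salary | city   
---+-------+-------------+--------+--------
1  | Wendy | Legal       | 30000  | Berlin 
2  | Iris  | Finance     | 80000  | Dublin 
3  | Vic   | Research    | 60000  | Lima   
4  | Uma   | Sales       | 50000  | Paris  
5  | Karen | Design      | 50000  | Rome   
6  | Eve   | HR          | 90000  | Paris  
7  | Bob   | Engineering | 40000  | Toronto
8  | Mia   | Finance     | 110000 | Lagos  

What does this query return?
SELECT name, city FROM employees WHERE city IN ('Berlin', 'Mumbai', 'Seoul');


Filtering: city IN ('Berlin', 'Mumbai', 'Seoul')
Matching: 1 rows

1 rows:
Wendy, Berlin


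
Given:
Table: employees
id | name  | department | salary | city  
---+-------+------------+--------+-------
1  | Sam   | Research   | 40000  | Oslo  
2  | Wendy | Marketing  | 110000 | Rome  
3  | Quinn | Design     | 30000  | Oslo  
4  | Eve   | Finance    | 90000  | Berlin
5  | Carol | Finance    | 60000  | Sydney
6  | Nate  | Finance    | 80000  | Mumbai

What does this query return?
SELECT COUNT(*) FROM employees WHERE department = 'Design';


Counting rows where department = 'Design'
  Quinn -> MATCH


1


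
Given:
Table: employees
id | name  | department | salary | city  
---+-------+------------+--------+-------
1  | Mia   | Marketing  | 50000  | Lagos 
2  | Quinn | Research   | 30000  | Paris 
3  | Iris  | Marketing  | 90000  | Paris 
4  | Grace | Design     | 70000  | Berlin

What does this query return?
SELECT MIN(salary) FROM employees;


Salaries: 50000, 30000, 90000, 70000
MIN = 30000

30000


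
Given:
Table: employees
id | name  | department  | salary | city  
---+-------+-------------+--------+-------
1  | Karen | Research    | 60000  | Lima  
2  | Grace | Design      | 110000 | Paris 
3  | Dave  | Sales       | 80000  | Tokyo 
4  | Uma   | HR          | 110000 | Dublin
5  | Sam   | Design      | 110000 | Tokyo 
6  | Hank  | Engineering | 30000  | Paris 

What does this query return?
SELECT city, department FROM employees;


Projecting columns: city, department

6 rows:
Lima, Research
Paris, Design
Tokyo, Sales
Dublin, HR
Tokyo, Design
Paris, Engineering


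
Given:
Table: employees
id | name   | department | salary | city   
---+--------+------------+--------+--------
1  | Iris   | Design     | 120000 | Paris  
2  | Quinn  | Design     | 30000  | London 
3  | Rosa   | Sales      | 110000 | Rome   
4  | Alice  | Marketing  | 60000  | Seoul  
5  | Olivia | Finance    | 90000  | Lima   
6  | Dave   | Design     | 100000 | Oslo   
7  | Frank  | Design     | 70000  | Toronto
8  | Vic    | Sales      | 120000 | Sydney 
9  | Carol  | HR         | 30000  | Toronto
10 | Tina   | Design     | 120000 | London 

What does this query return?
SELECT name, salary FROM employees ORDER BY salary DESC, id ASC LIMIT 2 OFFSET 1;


Sort by salary DESC (id ASC tiebreak), then skip 1 and take 2
Rows 2 through 3

2 rows:
Vic, 120000
Tina, 120000


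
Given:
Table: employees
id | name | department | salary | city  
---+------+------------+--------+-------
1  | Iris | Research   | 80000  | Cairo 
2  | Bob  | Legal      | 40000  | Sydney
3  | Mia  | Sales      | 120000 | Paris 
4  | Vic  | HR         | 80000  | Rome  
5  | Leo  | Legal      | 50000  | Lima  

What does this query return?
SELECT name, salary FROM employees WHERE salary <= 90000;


Filtering: salary <= 90000
Matching: 4 rows

4 rows:
Iris, 80000
Bob, 40000
Vic, 80000
Leo, 50000


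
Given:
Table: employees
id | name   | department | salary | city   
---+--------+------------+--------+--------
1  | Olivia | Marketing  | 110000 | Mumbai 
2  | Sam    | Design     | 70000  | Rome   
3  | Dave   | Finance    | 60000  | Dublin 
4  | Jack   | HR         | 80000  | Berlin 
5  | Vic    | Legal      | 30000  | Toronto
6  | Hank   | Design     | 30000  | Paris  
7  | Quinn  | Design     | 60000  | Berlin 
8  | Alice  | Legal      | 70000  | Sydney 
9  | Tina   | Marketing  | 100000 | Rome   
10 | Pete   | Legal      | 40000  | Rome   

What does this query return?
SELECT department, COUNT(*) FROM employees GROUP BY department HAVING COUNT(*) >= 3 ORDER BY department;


Groups with count >= 3:
  Design: 3 -> PASS
  Legal: 3 -> PASS
  Finance: 1 -> filtered out
  HR: 1 -> filtered out
  Marketing: 2 -> filtered out


2 groups:
Design, 3
Legal, 3


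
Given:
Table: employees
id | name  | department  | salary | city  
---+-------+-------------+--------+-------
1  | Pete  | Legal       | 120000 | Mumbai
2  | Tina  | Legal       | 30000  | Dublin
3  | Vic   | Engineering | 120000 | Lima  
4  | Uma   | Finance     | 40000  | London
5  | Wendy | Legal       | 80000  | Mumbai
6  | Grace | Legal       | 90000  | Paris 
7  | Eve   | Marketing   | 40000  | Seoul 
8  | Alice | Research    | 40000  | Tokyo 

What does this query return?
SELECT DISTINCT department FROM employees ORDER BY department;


All 'department' values (row order): Legal, Legal, Engineering, Finance, Legal, Legal, Marketing, Research
Removing duplicates leaves 5 unique value(s).

5 values:
Engineering
Finance
Legal
Marketing
Research


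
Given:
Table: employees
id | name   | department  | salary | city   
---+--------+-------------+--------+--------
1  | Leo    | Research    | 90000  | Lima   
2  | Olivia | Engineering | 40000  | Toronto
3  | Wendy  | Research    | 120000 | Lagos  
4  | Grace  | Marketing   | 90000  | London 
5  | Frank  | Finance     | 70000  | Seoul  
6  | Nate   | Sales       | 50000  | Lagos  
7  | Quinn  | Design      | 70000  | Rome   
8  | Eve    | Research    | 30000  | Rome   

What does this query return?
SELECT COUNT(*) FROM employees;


COUNT(*) counts all rows

8


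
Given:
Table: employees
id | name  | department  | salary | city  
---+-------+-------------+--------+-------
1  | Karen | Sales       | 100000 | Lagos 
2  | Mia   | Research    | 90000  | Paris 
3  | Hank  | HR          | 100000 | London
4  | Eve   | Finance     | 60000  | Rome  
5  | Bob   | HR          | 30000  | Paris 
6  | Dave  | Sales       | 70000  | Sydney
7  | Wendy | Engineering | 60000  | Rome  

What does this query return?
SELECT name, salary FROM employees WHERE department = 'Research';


Filtering: department = 'Research'
Matching rows: 1

1 rows:
Mia, 90000
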